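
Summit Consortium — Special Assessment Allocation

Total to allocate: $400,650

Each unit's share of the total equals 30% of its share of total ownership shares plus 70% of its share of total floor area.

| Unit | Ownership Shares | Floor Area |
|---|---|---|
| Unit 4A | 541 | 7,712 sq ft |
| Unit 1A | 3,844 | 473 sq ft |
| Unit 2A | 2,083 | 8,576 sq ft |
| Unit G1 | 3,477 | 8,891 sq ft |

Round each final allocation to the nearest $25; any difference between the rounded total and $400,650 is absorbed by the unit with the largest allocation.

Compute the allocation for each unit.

Ownership shares total 9,945; floor area total 25,652.
Composite weights (30% ownership shares + 70% floor area): Unit 4A 0.2268; Unit 1A 0.1289; Unit 2A 0.2969; Unit G1 0.3475.
Unrounded shares: Unit 4A 90,854.31; Unit 1A 51,629.82; Unit 2A 118,937.05; Unit G1 139,228.81.
Rounded to nearest $25: Unit 4A $90,850; Unit 1A $51,625; Unit 2A $118,925; Unit G1 $139,225. Sum = $400,625.
Difference $400,650 − $400,625 = +$25 applied to largest allocation (Unit G1): Unit G1 becomes $139,250.

Unit 4A: $90,850; Unit 1A: $51,625; Unit 2A: $118,925; Unit G1: $139,250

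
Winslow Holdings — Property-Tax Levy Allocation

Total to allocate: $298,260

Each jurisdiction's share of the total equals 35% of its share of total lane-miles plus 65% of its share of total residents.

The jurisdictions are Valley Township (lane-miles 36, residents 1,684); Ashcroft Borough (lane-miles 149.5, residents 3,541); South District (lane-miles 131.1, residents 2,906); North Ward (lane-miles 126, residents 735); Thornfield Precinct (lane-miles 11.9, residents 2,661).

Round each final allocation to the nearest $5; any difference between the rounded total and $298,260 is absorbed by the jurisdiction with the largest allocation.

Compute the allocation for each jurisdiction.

Valley Township: $36,590; Ashcroft Borough: $93,895; South District: $78,985; North Ward: $41,300; Thornfield Precinct: $47,490

Lane-miles total 454.5; residents total 11,527.
Blended shares (35% lane-miles + 65% residents): Valley Township 0.1227; Ashcroft Borough 0.3148; South District 0.2648; North Ward 0.1385; Thornfield Precinct 0.1592.
Unrounded shares: Valley Township 36,591.26; Ashcroft Borough 93,892.60; South District 78,986.57; North Ward 41,301.81; Thornfield Precinct 47,487.75.
Rounded to nearest $5: Valley Township $36,590; Ashcroft Borough $93,895; South District $78,985; North Ward $41,300; Thornfield Precinct $47,490. Sum = $298,260.
Rounded total matches; no reconciliation needed.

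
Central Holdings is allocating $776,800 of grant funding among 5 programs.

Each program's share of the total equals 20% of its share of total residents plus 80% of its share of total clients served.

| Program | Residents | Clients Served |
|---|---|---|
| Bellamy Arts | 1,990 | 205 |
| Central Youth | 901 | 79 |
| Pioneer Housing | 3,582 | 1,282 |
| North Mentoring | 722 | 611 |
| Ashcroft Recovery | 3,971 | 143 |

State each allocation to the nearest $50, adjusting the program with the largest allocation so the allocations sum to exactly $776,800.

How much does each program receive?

Bellamy Arts: $82,600 | Central Youth: $33,700 | Pioneer Housing: $393,250 | North Mentoring: $173,700 | Ashcroft Recovery: $93,550

Residents total 11,166; clients served total 2,320.
Composite weights (20% residents + 80% clients served): Bellamy Arts 0.1063; Central Youth 0.0434; Pioneer Housing 0.5062; North Mentoring 0.2236; Ashcroft Recovery 0.1204.
Proportional shares: Bellamy Arts 82,599.92; Central Youth 33,697.32; Pioneer Housing 393,237.93; North Mentoring 173,709.39; Ashcroft Recovery 93,555.45.
Rounded to nearest $50: Bellamy Arts $82,600; Central Youth $33,700; Pioneer Housing $393,250; North Mentoring $173,700; Ashcroft Recovery $93,550. Sum = $776,800.
No rounding difference to absorb.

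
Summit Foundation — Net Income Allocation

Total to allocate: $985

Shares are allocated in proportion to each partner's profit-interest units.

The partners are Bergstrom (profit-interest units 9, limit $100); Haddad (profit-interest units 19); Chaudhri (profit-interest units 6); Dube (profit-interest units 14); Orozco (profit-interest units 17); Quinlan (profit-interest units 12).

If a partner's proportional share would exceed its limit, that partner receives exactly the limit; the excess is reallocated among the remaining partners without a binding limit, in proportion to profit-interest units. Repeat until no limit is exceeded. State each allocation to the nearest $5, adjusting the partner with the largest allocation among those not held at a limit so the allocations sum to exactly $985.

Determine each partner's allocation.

Bergstrom: $100 · Haddad: $250 · Chaudhri: $80 · Dube: $180 · Orozco: $220 · Quinlan: $155

Sum of profit-interest units: 77.
Pro-rata shares before constraints: Bergstrom 115.13; Haddad 243.05; Chaudhri 76.75; Dube 179.09; Orozco 217.47; Quinlan 153.51.
Held at cap: Bergstrom ($100); balance $885 reallocated over remaining profit-interest units 68.
Redistributed shares: Haddad 247.28 → $245; Chaudhri 78.09 → $80; Dube 182.21 → $180; Orozco 221.25 → $220; Quinlan 156.18 → $155.
Rounding difference +$5 applied to Haddad → $250.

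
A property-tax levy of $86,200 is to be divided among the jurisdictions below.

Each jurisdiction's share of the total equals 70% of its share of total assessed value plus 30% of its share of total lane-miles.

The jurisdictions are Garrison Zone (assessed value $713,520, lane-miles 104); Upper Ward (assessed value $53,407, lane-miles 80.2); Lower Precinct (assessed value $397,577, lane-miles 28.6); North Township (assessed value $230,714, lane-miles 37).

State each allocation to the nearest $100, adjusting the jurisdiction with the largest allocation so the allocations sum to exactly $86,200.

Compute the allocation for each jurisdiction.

Garrison Zone: $41,600 | Upper Ward: $10,600 | Lower Precinct: $20,200 | North Township: $13,800

Totals — assessed value 1,395,218, lane-miles 249.8.
Composite weights (70% assessed value + 30% lane-miles): Garrison Zone 0.4829; Upper Ward 0.1231; Lower Precinct 0.2338; North Township 0.1602.
Pro-rata amounts: Garrison Zone 41,624.49; Upper Ward 10,612.26; Lower Precinct 20,155.05; North Township 13,808.20.
At nearest $100: Garrison Zone $41,600; Upper Ward $10,600; Lower Precinct $20,200; North Township $13,800. Sum = $86,200.
Sum already equals the total — no adjustment.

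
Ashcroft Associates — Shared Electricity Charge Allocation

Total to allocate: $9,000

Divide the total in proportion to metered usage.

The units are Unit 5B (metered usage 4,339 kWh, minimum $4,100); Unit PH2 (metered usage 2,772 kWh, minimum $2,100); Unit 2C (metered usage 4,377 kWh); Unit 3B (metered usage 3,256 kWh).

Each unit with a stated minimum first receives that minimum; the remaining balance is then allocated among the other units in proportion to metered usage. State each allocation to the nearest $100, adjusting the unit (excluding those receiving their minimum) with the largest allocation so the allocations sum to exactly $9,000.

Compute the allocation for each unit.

Unit 5B: $4,100 · Unit PH2: $2,100 · Unit 2C: $1,600 · Unit 3B: $1,200

Fund the minimums — Unit 5B $4,100; Unit PH2 $2,100. Remaining pool $2,800.
Remaining pool split over remaining metered usage 7,633: Unit 2C 1,605.61 → $1,600; Unit 3B 1,194.39 → $1,200.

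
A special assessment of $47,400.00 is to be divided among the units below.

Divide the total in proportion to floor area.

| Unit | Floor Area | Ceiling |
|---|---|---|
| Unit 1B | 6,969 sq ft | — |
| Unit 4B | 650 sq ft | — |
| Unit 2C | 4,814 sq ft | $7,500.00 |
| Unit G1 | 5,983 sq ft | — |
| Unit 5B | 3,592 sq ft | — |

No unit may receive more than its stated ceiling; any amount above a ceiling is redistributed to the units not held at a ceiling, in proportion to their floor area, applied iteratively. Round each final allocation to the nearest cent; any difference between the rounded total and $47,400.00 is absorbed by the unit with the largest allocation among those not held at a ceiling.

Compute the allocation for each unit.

Unit 1B: $16,172.10 · Unit 4B: $1,508.38 · Unit 2C: $7,500.00 · Unit G1: $13,884.01 · Unit 5B: $8,335.51

Floor area total: 22,008.
Proportional shares (ignoring caps): Unit 1B 15,009.5692; Unit 4B 1,399.9455; Unit 2C 10,368.2116; Unit G1 12,885.9597; Unit 5B 7,736.3141.
Cap binds for Unit 2C ($7,500.00); balance $39,900.00 reallocated over remaining floor area 17,194.
Remaining shares: Unit 1B 16,172.1007 → $16,172.10; Unit 4B 1,508.37501 → $1,508.38; Unit G1 13,884.0119 → $13,884.01; Unit 5B 8,335.5124 → $8,335.51.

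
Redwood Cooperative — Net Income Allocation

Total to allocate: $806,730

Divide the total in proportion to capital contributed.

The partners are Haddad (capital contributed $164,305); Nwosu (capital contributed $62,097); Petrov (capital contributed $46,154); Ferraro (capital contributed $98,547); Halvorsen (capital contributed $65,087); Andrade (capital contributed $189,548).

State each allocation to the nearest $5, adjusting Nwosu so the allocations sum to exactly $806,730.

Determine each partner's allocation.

Combined capital contributed = 625,738.
Raw shares: Haddad 164,305/625,738 × $806,730 = 211,829.51; Nwosu 62,097/625,738 × $806,730 = 80,058.29; Petrov 46,154/625,738 × $806,730 = 59,503.84; Ferraro 98,547/625,738 × $806,730 = 127,051.29; Halvorsen 65,087/625,738 × $806,730 = 83,913.13; Andrade 189,548/625,738 × $806,730 = 244,373.94.
At nearest $5: Haddad $211,830; Nwosu $80,060; Petrov $59,505; Ferraro $127,050; Halvorsen $83,915; Andrade $244,375. Sum = $806,735.
Difference $806,730 − $806,735 = −$5 applied to Nwosu: Nwosu becomes $80,055.

Haddad: $211,830 | Nwosu: $80,055 | Petrov: $59,505 | Ferraro: $127,050 | Halvorsen: $83,915 | Andrade: $244,375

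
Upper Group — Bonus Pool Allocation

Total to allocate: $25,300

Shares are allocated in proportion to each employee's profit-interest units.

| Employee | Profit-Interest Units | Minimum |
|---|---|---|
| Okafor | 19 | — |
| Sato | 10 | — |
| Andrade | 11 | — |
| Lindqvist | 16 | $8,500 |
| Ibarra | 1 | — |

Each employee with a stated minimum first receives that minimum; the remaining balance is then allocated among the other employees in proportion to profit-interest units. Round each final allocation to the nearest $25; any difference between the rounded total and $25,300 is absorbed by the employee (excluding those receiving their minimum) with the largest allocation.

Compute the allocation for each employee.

Guaranteed amounts: Lindqvist $8,500. Remaining pool $16,800.
Remaining pool split over remaining profit-interest units 41: Okafor 7,785.37 → $7,775; Sato 4,097.56 → $4,100; Andrade 4,507.32 → $4,500; Ibarra 409.76 → $400.
Rounding difference +$25 applied to Okafor → $7,800.

Okafor: $7,800 · Sato: $4,100 · Andrade: $4,500 · Lindqvist: $8,500 · Ibarra: $400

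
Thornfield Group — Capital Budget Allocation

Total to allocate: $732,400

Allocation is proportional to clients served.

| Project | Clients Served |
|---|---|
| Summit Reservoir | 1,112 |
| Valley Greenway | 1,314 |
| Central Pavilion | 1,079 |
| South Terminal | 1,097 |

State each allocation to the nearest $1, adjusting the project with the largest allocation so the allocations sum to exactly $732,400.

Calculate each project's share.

Summit Reservoir: $176,973 · Valley Greenway: $209,120 · Central Pavilion: $171,721 · South Terminal: $174,586

Sum of clients served: 4,602.
Pro-rata amounts: Summit Reservoir 1,112/4,602 × $732,400 = 176,972.79; Valley Greenway 1,314/4,602 × $732,400 = 209,120.73; Central Pavilion 1,079/4,602 × $732,400 = 171,720.90; South Terminal 1,097/4,602 × $732,400 = 174,585.57.
Rounded to nearest $1: Summit Reservoir $176,973; Valley Greenway $209,121; Central Pavilion $171,721; South Terminal $174,586. Sum = $732,401.
Difference $732,400 − $732,401 = −$1 applied to largest allocation (Valley Greenway): Valley Greenway becomes $209,120.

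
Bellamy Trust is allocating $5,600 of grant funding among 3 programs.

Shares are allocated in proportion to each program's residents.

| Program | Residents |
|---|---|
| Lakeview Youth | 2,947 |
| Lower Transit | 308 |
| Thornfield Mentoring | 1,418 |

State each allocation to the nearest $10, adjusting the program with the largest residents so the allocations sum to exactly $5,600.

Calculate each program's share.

Sum of residents: 2,947 + 308 + 1,418 = 4,673.
Proportional shares: Lakeview Youth 3,531.61; Lower Transit 369.10; Thornfield Mentoring 1,699.29.
At nearest $10: Lakeview Youth $3,530; Lower Transit $370; Thornfield Mentoring $1,700. Sum = $5,600.
Rounded total matches; no reconciliation needed.

Lakeview Youth: $3,530; Lower Transit: $370; Thornfield Mentoring: $1,700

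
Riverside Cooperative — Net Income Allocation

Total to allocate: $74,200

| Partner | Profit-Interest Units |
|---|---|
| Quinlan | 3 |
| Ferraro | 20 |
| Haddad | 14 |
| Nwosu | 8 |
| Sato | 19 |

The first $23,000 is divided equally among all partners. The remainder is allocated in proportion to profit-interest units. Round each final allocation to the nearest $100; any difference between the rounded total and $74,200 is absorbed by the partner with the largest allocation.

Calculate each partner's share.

$23,000 shared equally gives $4,600 per partner.
Remainder $51,200 by profit-interest units (total 64): Quinlan 2,400.00 → $2,400; Ferraro 16,000.00 → $16,000; Haddad 11,200.00 → $11,200; Nwosu 6,400.00 → $6,400; Sato 15,200.00 → $15,200.
Totals: Quinlan $4,600 + $2,400 = $7,000; Ferraro $4,600 + $16,000 = $20,600; Haddad $4,600 + $11,200 = $15,800; Nwosu $4,600 + $6,400 = $11,000; Sato $4,600 + $15,200 = $19,800.

Quinlan: $7,000 · Ferraro: $20,600 · Haddad: $15,800 · Nwosu: $11,000 · Sato: $19,800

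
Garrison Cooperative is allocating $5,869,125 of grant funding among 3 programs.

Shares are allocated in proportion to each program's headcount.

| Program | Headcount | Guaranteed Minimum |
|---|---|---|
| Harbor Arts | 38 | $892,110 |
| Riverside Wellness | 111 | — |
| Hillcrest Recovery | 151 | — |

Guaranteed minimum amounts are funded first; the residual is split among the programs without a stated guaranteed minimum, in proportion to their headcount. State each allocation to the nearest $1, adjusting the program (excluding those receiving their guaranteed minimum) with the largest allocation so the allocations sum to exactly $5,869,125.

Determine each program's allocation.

Harbor Arts: $892,110 | Riverside Wellness: $2,108,583 | Hillcrest Recovery: $2,868,432

Fund the minimums — Harbor Arts $892,110. Balance $4,977,015.
Balance split over remaining headcount 262: Riverside Wellness 2,108,582.69 → $2,108,583; Hillcrest Recovery 2,868,432.31 → $2,868,432.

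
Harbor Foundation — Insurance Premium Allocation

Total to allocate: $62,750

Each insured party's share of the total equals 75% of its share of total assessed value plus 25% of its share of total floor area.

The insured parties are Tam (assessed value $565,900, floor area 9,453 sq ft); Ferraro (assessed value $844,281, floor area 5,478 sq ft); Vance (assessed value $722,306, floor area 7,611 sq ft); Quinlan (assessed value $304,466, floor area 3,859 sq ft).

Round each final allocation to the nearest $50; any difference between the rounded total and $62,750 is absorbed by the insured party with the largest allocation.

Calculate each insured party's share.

Tam: $16,550; Ferraro: $19,600; Vance: $18,450; Quinlan: $8,150

Totals — assessed value 2,436,953, floor area 26,401.
Composite weights (75% assessed value + 25% floor area): Tam 0.2637; Ferraro 0.3117; Vance 0.2944; Quinlan 0.1302.
Raw shares: Tam 16,545.66; Ferraro 19,559.81; Vance 18,471.66; Quinlan 8,172.88.
At nearest $50: Tam $16,550; Ferraro $19,550; Vance $18,450; Quinlan $8,150. Sum = $62,700.
Difference $62,750 − $62,700 = +$50 applied to largest allocation (Ferraro): Ferraro becomes $19,600.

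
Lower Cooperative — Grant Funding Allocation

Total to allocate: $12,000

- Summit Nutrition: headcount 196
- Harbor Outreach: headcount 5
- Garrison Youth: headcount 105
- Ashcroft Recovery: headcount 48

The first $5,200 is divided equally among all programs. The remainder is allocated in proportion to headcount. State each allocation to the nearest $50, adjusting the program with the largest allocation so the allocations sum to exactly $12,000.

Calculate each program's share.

Summit Nutrition: $5,100 · Harbor Outreach: $1,400 · Garrison Youth: $3,300 · Ashcroft Recovery: $2,200

$5,200 shared equally gives $1,300 per program.
Remainder $6,800 by headcount (total 354): Summit Nutrition 3,764.97 → $3,750; Harbor Outreach 96.05 → $100; Garrison Youth 2,016.95 → $2,000; Ashcroft Recovery 922.03 → $900.
Rounding difference +$50 on remainder applied to Summit Nutrition.
Totals: Summit Nutrition $1,300 + $3,800 = $5,100; Harbor Outreach $1,300 + $100 = $1,400; Garrison Youth $1,300 + $2,000 = $3,300; Ashcroft Recovery $1,300 + $900 = $2,200.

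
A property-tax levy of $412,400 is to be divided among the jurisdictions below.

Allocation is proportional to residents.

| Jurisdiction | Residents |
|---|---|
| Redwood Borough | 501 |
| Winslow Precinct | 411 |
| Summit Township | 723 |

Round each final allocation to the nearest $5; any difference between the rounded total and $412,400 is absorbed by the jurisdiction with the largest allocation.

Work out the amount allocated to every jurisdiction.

Total residents = 1,635.
Unrounded shares: Redwood Borough 501/1,635 × $412,400 = 126,368.44; Winslow Precinct 411/1,635 × $412,400 = 103,667.52; Summit Township 723/1,635 × $412,400 = 182,364.04.
At nearest $5: Redwood Borough $126,370; Winslow Precinct $103,670; Summit Township $182,365. Sum = $412,405.
Difference $412,400 − $412,405 = −$5 applied to largest allocation (Summit Township): Summit Township becomes $182,360.

Redwood Borough: $126,370 | Winslow Precinct: $103,670 | Summit Township: $182,360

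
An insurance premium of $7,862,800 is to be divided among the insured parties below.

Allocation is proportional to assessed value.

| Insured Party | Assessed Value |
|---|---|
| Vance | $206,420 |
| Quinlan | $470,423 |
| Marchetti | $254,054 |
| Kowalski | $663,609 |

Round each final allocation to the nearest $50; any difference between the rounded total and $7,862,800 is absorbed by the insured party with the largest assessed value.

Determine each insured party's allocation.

Vance: $1,017,900 | Quinlan: $2,319,750 | Marchetti: $1,252,800 | Kowalski: $3,272,350

Combined assessed value = 1,594,506.
Pro-rata amounts: Vance 206,420/1,594,506 × $7,862,800 = 1,017,894.68; Quinlan 470,423/1,594,506 × $7,862,800 = 2,319,741.64; Marchetti 254,054/1,594,506 × $7,862,800 = 1,252,786.63; Kowalski 663,609/1,594,506 × $7,862,800 = 3,272,377.05.
Rounded to nearest $50: Vance $1,017,900; Quinlan $2,319,750; Marchetti $1,252,800; Kowalski $3,272,400. Sum = $7,862,850.
Difference $7,862,800 − $7,862,850 = −$50 applied to largest assessed value (Kowalski): Kowalski becomes $3,272,350.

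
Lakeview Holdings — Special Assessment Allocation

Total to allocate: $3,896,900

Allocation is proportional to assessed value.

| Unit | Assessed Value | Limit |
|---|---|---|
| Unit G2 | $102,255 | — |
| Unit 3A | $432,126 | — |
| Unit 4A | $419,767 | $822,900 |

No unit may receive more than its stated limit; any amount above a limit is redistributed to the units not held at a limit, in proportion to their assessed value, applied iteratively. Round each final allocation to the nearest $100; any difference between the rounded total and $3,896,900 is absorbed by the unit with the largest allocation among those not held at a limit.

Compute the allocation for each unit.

Assessed value total: 954,148.
Pro-rata shares before constraints: Unit G2 417,626.52; Unit 3A 1,764,874.85; Unit 4A 1,714,398.63.
Capped: Unit 4A ($822,900); residual $3,074,000 reallocated over remaining assessed value 534,381.
Shares after redistribution: Unit G2 588,216.78 → $588,200; Unit 3A 2,485,783.22 → $2,485,800.

Unit G2: $588,200; Unit 3A: $2,485,800; Unit 4A: $822,900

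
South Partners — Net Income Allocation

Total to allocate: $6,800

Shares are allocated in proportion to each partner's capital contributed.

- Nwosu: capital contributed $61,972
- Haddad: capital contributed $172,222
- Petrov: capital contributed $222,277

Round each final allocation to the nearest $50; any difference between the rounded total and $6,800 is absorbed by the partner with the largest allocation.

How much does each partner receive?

Nwosu: $900; Haddad: $2,550; Petrov: $3,350

Total capital contributed = 456,471.
Pro-rata amounts: Nwosu 61,972/456,471 × $6,800 = 923.19; Haddad 172,222/456,471 × $6,800 = 2,565.57; Petrov 222,277/456,471 × $6,800 = 3,311.24.
Rounded to nearest $50: Nwosu $900; Haddad $2,550; Petrov $3,300. Sum = $6,750.
Difference $6,800 − $6,750 = +$50 applied to largest allocation (Petrov): Petrov becomes $3,350.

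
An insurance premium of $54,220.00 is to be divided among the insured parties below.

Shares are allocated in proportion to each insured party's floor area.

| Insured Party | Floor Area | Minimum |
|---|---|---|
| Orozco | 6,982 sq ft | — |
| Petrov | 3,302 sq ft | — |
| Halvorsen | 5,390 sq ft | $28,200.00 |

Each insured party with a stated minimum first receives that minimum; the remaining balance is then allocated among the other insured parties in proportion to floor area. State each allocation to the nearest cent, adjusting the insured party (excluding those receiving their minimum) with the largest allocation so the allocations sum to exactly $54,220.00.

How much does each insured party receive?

Fund the minimums — Halvorsen $28,200.00. Balance $26,020.00.
Balance split over remaining floor area 10,284: Orozco 17,665.4648 → $17,665.46; Petrov 8,354.5352 → $8,354.54.

Orozco: $17,665.46 · Petrov: $8,354.54 · Halvorsen: $28,200.00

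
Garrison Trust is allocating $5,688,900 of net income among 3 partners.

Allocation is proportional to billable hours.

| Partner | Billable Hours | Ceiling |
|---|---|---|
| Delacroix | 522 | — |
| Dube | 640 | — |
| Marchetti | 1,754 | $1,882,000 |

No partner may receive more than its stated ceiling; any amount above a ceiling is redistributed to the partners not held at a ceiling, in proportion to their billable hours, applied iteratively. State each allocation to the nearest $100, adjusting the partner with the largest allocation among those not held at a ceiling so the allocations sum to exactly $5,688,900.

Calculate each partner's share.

Delacroix: $1,710,200; Dube: $2,096,700; Marchetti: $1,882,000

Combined billable hours = 2,916.
Proportional shares (ignoring caps): Delacroix 1,018,383.33; Dube 1,248,592.59; Marchetti 3,421,924.07.
Held at cap: Marchetti ($1,882,000); remaining pool $3,806,900 reallocated over remaining billable hours 1,162.
Remaining shares: Delacroix 1,710,156.45 → $1,710,200; Dube 2,096,743.55 → $2,096,700.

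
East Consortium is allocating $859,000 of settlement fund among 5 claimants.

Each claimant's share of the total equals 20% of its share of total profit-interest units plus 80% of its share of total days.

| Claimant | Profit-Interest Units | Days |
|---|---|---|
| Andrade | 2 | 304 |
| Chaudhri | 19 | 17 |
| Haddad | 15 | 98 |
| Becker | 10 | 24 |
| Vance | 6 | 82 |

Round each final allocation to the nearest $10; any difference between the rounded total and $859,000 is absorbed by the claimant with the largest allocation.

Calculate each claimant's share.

Profit-interest units total 52; days total 525.
Combined weights (20% profit-interest units + 80% days): Andrade 0.4709; Chaudhri 0.0990; Haddad 0.2070; Becker 0.0750; Vance 0.1480.
Raw shares: Andrade 404,529.22; Chaudhri 85,025.27; Haddad 177,835.03; Becker 64,453.32; Vance 127,157.17.
At nearest $10: Andrade $404,530; Chaudhri $85,030; Haddad $177,840; Becker $64,450; Vance $127,160. Sum = $859,010.
Difference $859,000 − $859,010 = −$10 applied to largest allocation (Andrade): Andrade becomes $404,520.

Andrade: $404,520 · Chaudhri: $85,030 · Haddad: $177,840 · Becker: $64,450 · Vance: $127,160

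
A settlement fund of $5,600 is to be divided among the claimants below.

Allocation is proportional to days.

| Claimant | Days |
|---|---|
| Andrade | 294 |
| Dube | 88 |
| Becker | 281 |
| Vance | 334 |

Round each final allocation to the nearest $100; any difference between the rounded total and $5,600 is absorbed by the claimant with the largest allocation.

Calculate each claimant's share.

Andrade: $1,700 | Dube: $500 | Becker: $1,600 | Vance: $1,800

Combined days = 997.
Raw shares: Andrade 294/997 × $5,600 = 1,651.35; Dube 88/997 × $5,600 = 494.28; Becker 281/997 × $5,600 = 1,578.34; Vance 334/997 × $5,600 = 1,876.03.
At nearest $100: Andrade $1,700; Dube $500; Becker $1,600; Vance $1,900. Sum = $5,700.
Difference $5,600 − $5,700 = −$100 applied to largest allocation (Vance): Vance becomes $1,800.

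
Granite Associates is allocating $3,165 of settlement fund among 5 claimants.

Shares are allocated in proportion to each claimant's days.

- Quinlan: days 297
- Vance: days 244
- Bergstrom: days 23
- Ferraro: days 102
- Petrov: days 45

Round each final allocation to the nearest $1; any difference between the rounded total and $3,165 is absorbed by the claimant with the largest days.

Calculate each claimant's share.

Total days = 711.
Unrounded shares: Quinlan 297/711 × $3,165 = 1,322.09; Vance 244/711 × $3,165 = 1,086.16; Bergstrom 23/711 × $3,165 = 102.38; Ferraro 102/711 × $3,165 = 454.05; Petrov 45/711 × $3,165 = 200.32.
Rounded to nearest $1: Quinlan $1,322; Vance $1,086; Bergstrom $102; Ferraro $454; Petrov $200. Sum = $3,164.
Difference $3,165 − $3,164 = +$1 applied to largest days (Quinlan): Quinlan becomes $1,323.

Quinlan: $1,323 | Vance: $1,086 | Bergstrom: $102 | Ferraro: $454 | Petrov: $200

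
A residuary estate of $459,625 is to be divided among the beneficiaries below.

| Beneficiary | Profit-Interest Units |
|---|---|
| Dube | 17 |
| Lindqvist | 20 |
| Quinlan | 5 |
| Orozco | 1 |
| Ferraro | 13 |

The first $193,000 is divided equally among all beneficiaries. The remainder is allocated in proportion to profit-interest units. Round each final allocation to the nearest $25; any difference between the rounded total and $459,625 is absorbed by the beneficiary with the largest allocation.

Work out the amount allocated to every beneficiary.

Dube: $119,550 · Lindqvist: $133,825 · Quinlan: $62,400 · Orozco: $43,350 · Ferraro: $100,500

First tranche $193,000 split equally: $38,600 each.
Remainder $266,625 by profit-interest units (total 56): Dube 80,939.73 → $80,950; Lindqvist 95,223.21 → $95,225; Quinlan 23,805.80 → $23,800; Orozco 4,761.16 → $4,750; Ferraro 61,895.09 → $61,900.
Totals: Dube $38,600 + $80,950 = $119,550; Lindqvist $38,600 + $95,225 = $133,825; Quinlan $38,600 + $23,800 = $62,400; Orozco $38,600 + $4,750 = $43,350; Ferraro $38,600 + $61,900 = $100,500.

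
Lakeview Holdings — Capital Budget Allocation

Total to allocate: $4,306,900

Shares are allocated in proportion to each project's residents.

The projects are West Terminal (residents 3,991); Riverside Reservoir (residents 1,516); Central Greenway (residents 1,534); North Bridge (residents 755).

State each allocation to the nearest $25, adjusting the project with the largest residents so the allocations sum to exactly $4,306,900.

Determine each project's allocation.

Total residents = 3,991 + 1,516 + 1,534 + 755 = 7,796.
Pro-rata amounts: West Terminal 2,204,827.85; Riverside Reservoir 837,514.16; Central Greenway 847,458.26; North Bridge 417,099.73.
At nearest $25: West Terminal $2,204,825; Riverside Reservoir $837,525; Central Greenway $847,450; North Bridge $417,100. Sum = $4,306,900.
Rounded total matches; no reconciliation needed.

West Terminal: $2,204,825; Riverside Reservoir: $837,525; Central Greenway: $847,450; North Bridge: $417,100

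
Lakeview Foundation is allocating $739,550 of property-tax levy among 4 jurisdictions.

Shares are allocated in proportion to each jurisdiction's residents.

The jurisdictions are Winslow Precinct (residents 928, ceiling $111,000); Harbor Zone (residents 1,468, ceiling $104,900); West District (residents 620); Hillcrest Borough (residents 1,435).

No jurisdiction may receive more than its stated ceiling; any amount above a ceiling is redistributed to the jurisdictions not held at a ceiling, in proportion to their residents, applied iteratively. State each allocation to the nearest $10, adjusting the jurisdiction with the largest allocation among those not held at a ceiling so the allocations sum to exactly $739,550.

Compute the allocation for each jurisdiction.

Combined residents = 4,451.
Pro-rata shares before constraints: Winslow Precinct 154,190.61; Harbor Zone 243,913.59; West District 103,015.28; Hillcrest Borough 238,430.52.
Cap binds for Winslow Precinct ($111,000), Harbor Zone ($104,900); remaining pool $523,650 reallocated over remaining residents 2,055.
Shares after redistribution: West District 157,986.86 → $157,990; Hillcrest Borough 365,663.14 → $365,660.

Winslow Precinct: $111,000 · Harbor Zone: $104,900 · West District: $157,990 · Hillcrest Borough: $365,660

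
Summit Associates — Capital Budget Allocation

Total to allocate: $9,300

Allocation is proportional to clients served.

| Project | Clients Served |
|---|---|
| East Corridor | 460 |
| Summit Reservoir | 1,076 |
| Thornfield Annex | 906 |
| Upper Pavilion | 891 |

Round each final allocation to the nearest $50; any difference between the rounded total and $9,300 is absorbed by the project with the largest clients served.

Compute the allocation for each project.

Sum of clients served: 3,333.
Unrounded shares: East Corridor 460/3,333 × $9,300 = 1,283.53; Summit Reservoir 1,076/3,333 × $9,300 = 3,002.34; Thornfield Annex 906/3,333 × $9,300 = 2,527.99; Upper Pavilion 891/3,333 × $9,300 = 2,486.14.
At nearest $50: East Corridor $1,300; Summit Reservoir $3,000; Thornfield Annex $2,550; Upper Pavilion $2,500. Sum = $9,350.
Difference $9,300 − $9,350 = −$50 applied to largest clients served (Summit Reservoir): Summit Reservoir becomes $2,950.

East Corridor: $1,300 | Summit Reservoir: $2,950 | Thornfield Annex: $2,550 | Upper Pavilion: $2,500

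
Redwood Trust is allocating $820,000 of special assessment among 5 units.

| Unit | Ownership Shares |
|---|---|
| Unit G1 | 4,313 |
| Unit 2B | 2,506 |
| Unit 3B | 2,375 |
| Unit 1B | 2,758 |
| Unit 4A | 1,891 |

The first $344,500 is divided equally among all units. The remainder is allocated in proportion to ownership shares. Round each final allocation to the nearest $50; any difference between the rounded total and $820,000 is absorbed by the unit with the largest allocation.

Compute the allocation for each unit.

First tranche $344,500 split equally: $68,900 each.
Remainder $475,500 by ownership shares (total 13,843): Unit G1 148,149.35 → $148,150; Unit 2B 86,079.82 → $86,100; Unit 3B 81,580.04 → $81,600; Unit 1B 94,735.90 → $94,750; Unit 4A 64,954.89 → $64,950.
Rounding difference −$50 on remainder applied to Unit G1.
Totals: Unit G1 $68,900 + $148,100 = $217,000; Unit 2B $68,900 + $86,100 = $155,000; Unit 3B $68,900 + $81,600 = $150,500; Unit 1B $68,900 + $94,750 = $163,650; Unit 4A $68,900 + $64,950 = $133,850.

Unit G1: $217,000 | Unit 2B: $155,000 | Unit 3B: $150,500 | Unit 1B: $163,650 | Unit 4A: $133,850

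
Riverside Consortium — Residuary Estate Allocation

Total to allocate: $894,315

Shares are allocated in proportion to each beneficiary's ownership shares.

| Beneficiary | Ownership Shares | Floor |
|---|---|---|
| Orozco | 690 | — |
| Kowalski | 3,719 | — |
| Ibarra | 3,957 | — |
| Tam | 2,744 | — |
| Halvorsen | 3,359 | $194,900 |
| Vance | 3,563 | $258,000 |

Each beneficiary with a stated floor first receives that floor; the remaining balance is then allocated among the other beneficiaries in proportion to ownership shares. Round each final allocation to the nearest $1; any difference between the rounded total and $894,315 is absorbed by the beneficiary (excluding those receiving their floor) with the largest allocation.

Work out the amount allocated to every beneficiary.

Guaranteed amounts: Halvorsen $194,900; Vance $258,000. Residual $441,415.
Residual split over remaining ownership shares 11,110: Orozco 27,414.61 → $27,415; Kowalski 147,760.79 → $147,761; Ibarra 157,216.85 → $157,217; Tam 109,022.75 → $109,023.
Rounding difference −$1 applied to Ibarra → $157,216.

Orozco: $27,415 | Kowalski: $147,761 | Ibarra: $157,216 | Tam: $109,023 | Halvorsen: $194,900 | Vance: $258,000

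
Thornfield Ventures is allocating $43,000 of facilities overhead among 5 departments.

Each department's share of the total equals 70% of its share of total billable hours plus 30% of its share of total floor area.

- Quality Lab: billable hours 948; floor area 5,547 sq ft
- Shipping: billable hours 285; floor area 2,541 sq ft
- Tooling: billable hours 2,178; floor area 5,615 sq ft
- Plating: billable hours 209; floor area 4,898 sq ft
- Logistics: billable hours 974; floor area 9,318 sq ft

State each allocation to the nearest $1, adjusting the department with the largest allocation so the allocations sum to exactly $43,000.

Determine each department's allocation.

Quality Lab: $8,774 | Shipping: $3,041 | Tooling: $16,866 | Plating: $3,632 | Logistics: $10,687

Billable hours total 4,594; floor area total 27,919.
Composite weights (70% billable hours + 30% floor area): Quality Lab 0.2041; Shipping 0.0707; Tooling 0.3922; Plating 0.0845; Logistics 0.2485.
Unrounded shares: Quality Lab 8,774.32; Shipping 3,041.40; Tooling 16,864.73; Plating 3,632.499; Logistics 10,687.06.
After rounding ($1): Quality Lab $8,774; Shipping $3,041; Tooling $16,865; Plating $3,632; Logistics $10,687. Sum = $42,999.
Difference $43,000 − $42,999 = +$1 applied to largest allocation (Tooling): Tooling becomes $16,866.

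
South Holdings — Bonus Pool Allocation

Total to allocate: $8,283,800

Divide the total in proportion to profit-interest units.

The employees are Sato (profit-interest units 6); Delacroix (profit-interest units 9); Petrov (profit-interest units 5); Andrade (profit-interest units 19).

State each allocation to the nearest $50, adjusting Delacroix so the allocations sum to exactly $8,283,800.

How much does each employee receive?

Total profit-interest units = 39.
Raw shares: Sato 6/39 × $8,283,800 = 1,274,430.77; Delacroix 9/39 × $8,283,800 = 1,911,646.15; Petrov 5/39 × $8,283,800 = 1,062,025.64; Andrade 19/39 × $8,283,800 = 4,035,697.44.
Rounded to nearest $50: Sato $1,274,450; Delacroix $1,911,650; Petrov $1,062,050; Andrade $4,035,700. Sum = $8,283,850.
Difference $8,283,800 − $8,283,850 = −$50 applied to Delacroix: Delacroix becomes $1,911,600.

Sato: $1,274,450; Delacroix: $1,911,600; Petrov: $1,062,050; Andrade: $4,035,700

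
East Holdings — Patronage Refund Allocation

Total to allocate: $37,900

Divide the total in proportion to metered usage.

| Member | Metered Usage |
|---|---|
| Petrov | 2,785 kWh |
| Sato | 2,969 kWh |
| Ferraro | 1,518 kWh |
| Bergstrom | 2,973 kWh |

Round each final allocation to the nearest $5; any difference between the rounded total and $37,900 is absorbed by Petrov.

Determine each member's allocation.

Petrov: $10,300 · Sato: $10,985 · Ferraro: $5,615 · Bergstrom: $11,000

Sum of metered usage: 10,245.
Pro-rata amounts: Petrov 2,785/10,245 × $37,900 = 10,302.73; Sato 2,969/10,245 × $37,900 = 10,983.42; Ferraro 1,518/10,245 × $37,900 = 5,615.64; Bergstrom 2,973/10,245 × $37,900 = 10,998.21.
At nearest $5: Petrov $10,305; Sato $10,985; Ferraro $5,615; Bergstrom $11,000. Sum = $37,905.
Difference $37,900 − $37,905 = −$5 applied to Petrov: Petrov becomes $10,300.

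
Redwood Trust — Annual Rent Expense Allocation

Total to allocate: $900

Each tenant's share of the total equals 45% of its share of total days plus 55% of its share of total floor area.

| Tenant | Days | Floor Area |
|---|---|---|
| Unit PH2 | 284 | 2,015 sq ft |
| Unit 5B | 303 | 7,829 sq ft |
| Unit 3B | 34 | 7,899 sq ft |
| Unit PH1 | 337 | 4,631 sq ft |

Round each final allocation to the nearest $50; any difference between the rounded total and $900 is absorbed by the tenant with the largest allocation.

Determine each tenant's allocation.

Totals — days 958, floor area 22,374.
Combined weights (45% days + 55% floor area): Unit PH2 0.1829; Unit 5B 0.3348; Unit 3B 0.2101; Unit PH1 0.2721.
Pro-rata amounts: Unit PH2 164.64; Unit 5B 301.30; Unit 3B 189.13; Unit PH1 244.92.
At nearest $50: Unit PH2 $150; Unit 5B $300; Unit 3B $200; Unit PH1 $250. Sum = $900.
No rounding difference to absorb.

Unit PH2: $150; Unit 5B: $300; Unit 3B: $200; Unit PH1: $250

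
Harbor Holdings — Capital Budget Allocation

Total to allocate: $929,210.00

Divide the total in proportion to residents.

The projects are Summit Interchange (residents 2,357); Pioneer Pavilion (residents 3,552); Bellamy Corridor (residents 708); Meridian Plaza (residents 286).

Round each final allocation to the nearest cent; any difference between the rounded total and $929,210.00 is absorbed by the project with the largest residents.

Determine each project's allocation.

Total residents = 2,357 + 3,552 + 708 + 286 = 6,903.
Pro-rata amounts: Summit Interchange 317,274.8037; Pioneer Pavilion 478,133.2638; Bellamy Corridor 95,303.5897; Meridian Plaza 38,498.3427.
After rounding (cent): Summit Interchange $317,274.80; Pioneer Pavilion $478,133.26; Bellamy Corridor $95,303.59; Meridian Plaza $38,498.34. Sum = $929,209.99.
Difference $929,210.00 − $929,209.99 = +$0.01 applied to largest residents (Pioneer Pavilion): Pioneer Pavilion becomes $478,133.27.

Summit Interchange: $317,274.80; Pioneer Pavilion: $478,133.27; Bellamy Corridor: $95,303.59; Meridian Plaza: $38,498.34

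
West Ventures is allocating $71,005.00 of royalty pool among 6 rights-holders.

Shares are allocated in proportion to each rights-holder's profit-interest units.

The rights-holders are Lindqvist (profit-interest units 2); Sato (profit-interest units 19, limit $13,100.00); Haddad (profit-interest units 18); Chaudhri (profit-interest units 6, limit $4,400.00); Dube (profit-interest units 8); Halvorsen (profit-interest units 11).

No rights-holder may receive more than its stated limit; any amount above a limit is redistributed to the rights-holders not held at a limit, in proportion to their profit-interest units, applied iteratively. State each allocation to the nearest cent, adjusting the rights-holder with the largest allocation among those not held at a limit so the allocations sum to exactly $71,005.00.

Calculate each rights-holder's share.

Lindqvist: $2,743.85 | Sato: $13,100.00 | Haddad: $24,694.62 | Chaudhri: $4,400.00 | Dube: $10,975.38 | Halvorsen: $15,091.15

Profit-interest units total: 64.
Pro-rata shares before constraints: Lindqvist 2,218.9062; Sato 21,079.6094; Haddad 19,970.1562; Chaudhri 6,656.7188; Dube 8,875.6250; Halvorsen 12,203.9844.
Cap binds for Sato ($13,100.00), Chaudhri ($4,400.00); remaining pool $53,505.00 reallocated over remaining profit-interest units 39.
Shares after redistribution: Lindqvist 2,743.8462 → $2,743.85; Haddad 24,694.6154 → $24,694.62; Dube 10,975.3846 → $10,975.38; Halvorsen 15,091.1538 → $15,091.15.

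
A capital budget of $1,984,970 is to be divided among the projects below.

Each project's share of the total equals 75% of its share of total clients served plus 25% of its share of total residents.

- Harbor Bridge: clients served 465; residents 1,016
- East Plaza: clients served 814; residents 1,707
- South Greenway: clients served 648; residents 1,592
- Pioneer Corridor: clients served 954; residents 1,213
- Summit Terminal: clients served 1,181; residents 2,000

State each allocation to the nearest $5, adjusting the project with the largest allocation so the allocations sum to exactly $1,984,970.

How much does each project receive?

Clients served total 4,062; residents total 7,528.
Combined weights (75% clients served + 25% residents): Harbor Bridge 0.1196; East Plaza 0.2070; South Greenway 0.1725; Pioneer Corridor 0.2164; Summit Terminal 0.2845.
Raw shares: Harbor Bridge 237,397.30; East Plaza 410,856.60; South Greenway 342,436.67; Pioneer Corridor 429,602.49; Summit Terminal 564,676.94.
Rounded to nearest $5: Harbor Bridge $237,395; East Plaza $410,855; South Greenway $342,435; Pioneer Corridor $429,600; Summit Terminal $564,675. Sum = $1,984,960.
Difference $1,984,970 − $1,984,960 = +$10 applied to largest allocation (Summit Terminal): Summit Terminal becomes $564,685.

Harbor Bridge: $237,395; East Plaza: $410,855; South Greenway: $342,435; Pioneer Corridor: $429,600; Summit Terminal: $564,685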